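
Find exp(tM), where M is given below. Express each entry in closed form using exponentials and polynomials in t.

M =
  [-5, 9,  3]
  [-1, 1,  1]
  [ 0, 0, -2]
e^{tM} =
  [-3*t*exp(-2*t) + exp(-2*t), 9*t*exp(-2*t), 3*t*exp(-2*t)]
  [-t*exp(-2*t), 3*t*exp(-2*t) + exp(-2*t), t*exp(-2*t)]
  [0, 0, exp(-2*t)]

Strategy: write M = P · J · P⁻¹ where J is a Jordan canonical form, so e^{tM} = P · e^{tJ} · P⁻¹, and e^{tJ} can be computed block-by-block.

M has Jordan form
J =
  [-2,  1,  0]
  [ 0, -2,  0]
  [ 0,  0, -2]
(up to reordering of blocks).

Per-block formulas:
  For a 1×1 block at λ = -2: exp(t · [-2]) = [e^(-2t)].
  For a 2×2 Jordan block J_2(-2): exp(t · J_2(-2)) = e^(-2t)·(I + t·N), where N is the 2×2 nilpotent shift.

After assembling e^{tJ} and conjugating by P, we get:

e^{tM} =
  [-3*t*exp(-2*t) + exp(-2*t), 9*t*exp(-2*t), 3*t*exp(-2*t)]
  [-t*exp(-2*t), 3*t*exp(-2*t) + exp(-2*t), t*exp(-2*t)]
  [0, 0, exp(-2*t)]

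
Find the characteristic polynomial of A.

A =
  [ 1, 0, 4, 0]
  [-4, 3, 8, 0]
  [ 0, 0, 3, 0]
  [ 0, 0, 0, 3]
x^4 - 10*x^3 + 36*x^2 - 54*x + 27

Expanding det(x·I − A) (e.g. by cofactor expansion or by noting that A is similar to its Jordan form J, which has the same characteristic polynomial as A) gives
  χ_A(x) = x^4 - 10*x^3 + 36*x^2 - 54*x + 27
which factors as (x - 3)^3*(x - 1). The eigenvalues (with algebraic multiplicities) are λ = 1 with multiplicity 1, λ = 3 with multiplicity 3.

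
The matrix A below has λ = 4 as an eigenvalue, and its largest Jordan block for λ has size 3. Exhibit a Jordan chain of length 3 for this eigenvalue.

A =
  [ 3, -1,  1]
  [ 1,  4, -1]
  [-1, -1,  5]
A Jordan chain for λ = 4 of length 3:
v_1 = (-1, 0, -1)ᵀ
v_2 = (-1, 1, -1)ᵀ
v_3 = (1, 0, 0)ᵀ

Let N = A − (4)·I. We want v_3 with N^3 v_3 = 0 but N^2 v_3 ≠ 0; then v_{j-1} := N · v_j for j = 3, …, 2.

Pick v_3 = (1, 0, 0)ᵀ.
Then v_2 = N · v_3 = (-1, 1, -1)ᵀ.
Then v_1 = N · v_2 = (-1, 0, -1)ᵀ.

Sanity check: (A − (4)·I) v_1 = (0, 0, 0)ᵀ = 0. ✓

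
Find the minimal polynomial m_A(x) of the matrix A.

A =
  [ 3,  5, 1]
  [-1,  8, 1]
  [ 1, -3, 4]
x^3 - 15*x^2 + 75*x - 125

The characteristic polynomial is χ_A(x) = (x - 5)^3, so the eigenvalues are known. The minimal polynomial is
  m_A(x) = Π_λ (x − λ)^{k_λ}
where k_λ is the size of the *largest* Jordan block for λ (equivalently, the smallest k with (A − λI)^k v = 0 for every generalised eigenvector v of λ).

  λ = 5: largest Jordan block has size 3, contributing (x − 5)^3

So m_A(x) = (x - 5)^3 = x^3 - 15*x^2 + 75*x - 125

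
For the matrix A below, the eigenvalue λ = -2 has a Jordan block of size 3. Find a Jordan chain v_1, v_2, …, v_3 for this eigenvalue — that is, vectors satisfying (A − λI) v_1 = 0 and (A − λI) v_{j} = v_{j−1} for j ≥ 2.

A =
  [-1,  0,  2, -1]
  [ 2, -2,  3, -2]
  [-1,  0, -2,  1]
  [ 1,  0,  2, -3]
A Jordan chain for λ = -2 of length 3:
v_1 = (-2, -3, 0, -2)ᵀ
v_2 = (1, 2, -1, 1)ᵀ
v_3 = (1, 0, 0, 0)ᵀ

Let N = A − (-2)·I. We want v_3 with N^3 v_3 = 0 but N^2 v_3 ≠ 0; then v_{j-1} := N · v_j for j = 3, …, 2.

Pick v_3 = (1, 0, 0, 0)ᵀ.
Then v_2 = N · v_3 = (1, 2, -1, 1)ᵀ.
Then v_1 = N · v_2 = (-2, -3, 0, -2)ᵀ.

Sanity check: (A − (-2)·I) v_1 = (0, 0, 0, 0)ᵀ = 0. ✓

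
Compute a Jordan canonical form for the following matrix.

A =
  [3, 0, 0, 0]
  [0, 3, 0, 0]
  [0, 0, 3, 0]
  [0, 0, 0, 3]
J_1(3) ⊕ J_1(3) ⊕ J_1(3) ⊕ J_1(3)

The characteristic polynomial is
  det(x·I − A) = x^4 - 12*x^3 + 54*x^2 - 108*x + 81 = (x - 3)^4

Eigenvalues and multiplicities (the geometric multiplicity of λ is n − rank(A − λI), which equals the number of Jordan blocks for λ):
  λ = 3: algebraic multiplicity = 4, geometric multiplicity = 4

Determining the block sizes for each eigenvalue:
  λ = 3: gm = am = 4, so every block has size 1 → block sizes [1, 1, 1, 1]

Assembling the blocks gives a Jordan form
J =
  [3, 0, 0, 0]
  [0, 3, 0, 0]
  [0, 0, 3, 0]
  [0, 0, 0, 3]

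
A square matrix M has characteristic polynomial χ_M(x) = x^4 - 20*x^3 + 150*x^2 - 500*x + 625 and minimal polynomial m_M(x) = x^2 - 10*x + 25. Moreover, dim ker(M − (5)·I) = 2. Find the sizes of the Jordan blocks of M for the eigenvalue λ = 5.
Block sizes for λ = 5: [2, 2]

Step 1 — from the characteristic polynomial, algebraic multiplicity of λ = 5 is 4. From dim ker(M − (5)·I) = 2, there are exactly 2 Jordan blocks for λ = 5.
Step 2 — from the minimal polynomial, the factor (x − 5)^2 tells us the largest block for λ = 5 has size 2.
Step 3 — with total size 4, 2 blocks, and largest block 2, the block sizes (in nonincreasing order) are [2, 2].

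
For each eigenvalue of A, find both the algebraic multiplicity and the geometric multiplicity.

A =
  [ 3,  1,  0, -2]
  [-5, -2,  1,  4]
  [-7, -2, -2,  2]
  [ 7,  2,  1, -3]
λ = -1: alg = 4, geom = 2

Step 1 — factor the characteristic polynomial to read off the algebraic multiplicities:
  χ_A(x) = (x + 1)^4

Step 2 — compute geometric multiplicities via the rank-nullity identity g(λ) = n − rank(A − λI):
  rank(A − (-1)·I) = 2, so dim ker(A − (-1)·I) = n − 2 = 2

Summary:
  λ = -1: algebraic multiplicity = 4, geometric multiplicity = 2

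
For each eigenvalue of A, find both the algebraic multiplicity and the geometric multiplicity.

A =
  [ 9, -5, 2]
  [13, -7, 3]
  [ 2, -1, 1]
λ = 1: alg = 3, geom = 1

Step 1 — factor the characteristic polynomial to read off the algebraic multiplicities:
  χ_A(x) = (x - 1)^3

Step 2 — compute geometric multiplicities via the rank-nullity identity g(λ) = n − rank(A − λI):
  rank(A − (1)·I) = 2, so dim ker(A − (1)·I) = n − 2 = 1

Summary:
  λ = 1: algebraic multiplicity = 3, geometric multiplicity = 1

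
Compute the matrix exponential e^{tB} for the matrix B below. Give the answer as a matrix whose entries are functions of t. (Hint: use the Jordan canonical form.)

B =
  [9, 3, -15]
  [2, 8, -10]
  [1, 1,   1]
e^{tB} =
  [3*t*exp(6*t) + exp(6*t), 3*t*exp(6*t), -15*t*exp(6*t)]
  [2*t*exp(6*t), 2*t*exp(6*t) + exp(6*t), -10*t*exp(6*t)]
  [t*exp(6*t), t*exp(6*t), -5*t*exp(6*t) + exp(6*t)]

Strategy: write B = P · J · P⁻¹ where J is a Jordan canonical form, so e^{tB} = P · e^{tJ} · P⁻¹, and e^{tJ} can be computed block-by-block.

B has Jordan form
J =
  [6, 1, 0]
  [0, 6, 0]
  [0, 0, 6]
(up to reordering of blocks).

Per-block formulas:
  For a 1×1 block at λ = 6: exp(t · [6]) = [e^(6t)].
  For a 2×2 Jordan block J_2(6): exp(t · J_2(6)) = e^(6t)·(I + t·N), where N is the 2×2 nilpotent shift.

After assembling e^{tJ} and conjugating by P, we get:

e^{tB} =
  [3*t*exp(6*t) + exp(6*t), 3*t*exp(6*t), -15*t*exp(6*t)]
  [2*t*exp(6*t), 2*t*exp(6*t) + exp(6*t), -10*t*exp(6*t)]
  [t*exp(6*t), t*exp(6*t), -5*t*exp(6*t) + exp(6*t)]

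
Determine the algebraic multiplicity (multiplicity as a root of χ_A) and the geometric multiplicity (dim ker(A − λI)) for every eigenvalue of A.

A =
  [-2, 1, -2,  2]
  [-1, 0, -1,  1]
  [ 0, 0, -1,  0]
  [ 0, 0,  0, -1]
λ = -1: alg = 4, geom = 2

Step 1 — factor the characteristic polynomial to read off the algebraic multiplicities:
  χ_A(x) = (x + 1)^4

Step 2 — compute geometric multiplicities via the rank-nullity identity g(λ) = n − rank(A − λI):
  rank(A − (-1)·I) = 2, so dim ker(A − (-1)·I) = n − 2 = 2

Summary:
  λ = -1: algebraic multiplicity = 4, geometric multiplicity = 2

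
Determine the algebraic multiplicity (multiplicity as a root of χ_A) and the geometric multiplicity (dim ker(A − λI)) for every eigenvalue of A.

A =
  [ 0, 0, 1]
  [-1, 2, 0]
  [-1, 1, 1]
λ = 1: alg = 3, geom = 1

Step 1 — factor the characteristic polynomial to read off the algebraic multiplicities:
  χ_A(x) = (x - 1)^3

Step 2 — compute geometric multiplicities via the rank-nullity identity g(λ) = n − rank(A − λI):
  rank(A − (1)·I) = 2, so dim ker(A − (1)·I) = n − 2 = 1

Summary:
  λ = 1: algebraic multiplicity = 3, geometric multiplicity = 1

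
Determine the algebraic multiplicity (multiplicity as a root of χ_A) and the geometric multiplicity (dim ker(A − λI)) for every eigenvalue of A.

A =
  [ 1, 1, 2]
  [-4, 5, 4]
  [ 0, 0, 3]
λ = 3: alg = 3, geom = 2

Step 1 — factor the characteristic polynomial to read off the algebraic multiplicities:
  χ_A(x) = (x - 3)^3

Step 2 — compute geometric multiplicities via the rank-nullity identity g(λ) = n − rank(A − λI):
  rank(A − (3)·I) = 1, so dim ker(A − (3)·I) = n − 1 = 2

Summary:
  λ = 3: algebraic multiplicity = 3, geometric multiplicity = 2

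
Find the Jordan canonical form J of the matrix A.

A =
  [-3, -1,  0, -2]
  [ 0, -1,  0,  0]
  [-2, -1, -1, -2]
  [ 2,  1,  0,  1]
J_2(-1) ⊕ J_1(-1) ⊕ J_1(-1)

The characteristic polynomial is
  det(x·I − A) = x^4 + 4*x^3 + 6*x^2 + 4*x + 1 = (x + 1)^4

Eigenvalues and multiplicities (the geometric multiplicity of λ is n − rank(A − λI), which equals the number of Jordan blocks for λ):
  λ = -1: algebraic multiplicity = 4, geometric multiplicity = 3

Determining the block sizes for each eigenvalue:
  λ = -1: 3 blocks summing to 4 forces exactly one block of size 2 and the rest size 1 → block sizes [2, 1, 1]

Assembling the blocks gives a Jordan form
J =
  [-1,  1,  0,  0]
  [ 0, -1,  0,  0]
  [ 0,  0, -1,  0]
  [ 0,  0,  0, -1]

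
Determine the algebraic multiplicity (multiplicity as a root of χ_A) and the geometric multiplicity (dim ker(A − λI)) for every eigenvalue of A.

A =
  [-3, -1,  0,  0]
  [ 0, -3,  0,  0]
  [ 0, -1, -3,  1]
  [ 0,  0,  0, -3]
λ = -3: alg = 4, geom = 2

Step 1 — factor the characteristic polynomial to read off the algebraic multiplicities:
  χ_A(x) = (x + 3)^4

Step 2 — compute geometric multiplicities via the rank-nullity identity g(λ) = n − rank(A − λI):
  rank(A − (-3)·I) = 2, so dim ker(A − (-3)·I) = n − 2 = 2

Summary:
  λ = -3: algebraic multiplicity = 4, geometric multiplicity = 2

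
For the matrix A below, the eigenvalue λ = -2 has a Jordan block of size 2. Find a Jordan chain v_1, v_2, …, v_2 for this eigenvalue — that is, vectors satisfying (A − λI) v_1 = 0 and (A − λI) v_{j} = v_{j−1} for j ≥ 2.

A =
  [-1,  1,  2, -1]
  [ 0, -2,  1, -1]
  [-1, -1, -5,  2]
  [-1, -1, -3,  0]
A Jordan chain for λ = -2 of length 2:
v_1 = (1, 0, -1, -1)ᵀ
v_2 = (1, 0, 0, 0)ᵀ

Let N = A − (-2)·I. We want v_2 with N^2 v_2 = 0 but N^1 v_2 ≠ 0; then v_{j-1} := N · v_j for j = 2, …, 2.

Pick v_2 = (1, 0, 0, 0)ᵀ.
Then v_1 = N · v_2 = (1, 0, -1, -1)ᵀ.

Sanity check: (A − (-2)·I) v_1 = (0, 0, 0, 0)ᵀ = 0. ✓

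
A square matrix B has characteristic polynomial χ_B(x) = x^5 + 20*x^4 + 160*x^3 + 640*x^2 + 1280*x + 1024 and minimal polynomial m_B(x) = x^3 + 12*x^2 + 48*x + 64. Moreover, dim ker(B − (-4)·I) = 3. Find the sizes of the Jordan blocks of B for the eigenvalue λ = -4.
Block sizes for λ = -4: [3, 1, 1]

Step 1 — from the characteristic polynomial, algebraic multiplicity of λ = -4 is 5. From dim ker(B − (-4)·I) = 3, there are exactly 3 Jordan blocks for λ = -4.
Step 2 — from the minimal polynomial, the factor (x + 4)^3 tells us the largest block for λ = -4 has size 3.
Step 3 — with total size 5, 3 blocks, and largest block 3, the block sizes (in nonincreasing order) are [3, 1, 1].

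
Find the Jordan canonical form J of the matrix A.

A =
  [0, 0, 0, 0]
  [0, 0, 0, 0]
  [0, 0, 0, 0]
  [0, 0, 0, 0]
J_1(0) ⊕ J_1(0) ⊕ J_1(0) ⊕ J_1(0)

The characteristic polynomial is
  det(x·I − A) = x^4

Eigenvalues and multiplicities (the geometric multiplicity of λ is n − rank(A − λI), which equals the number of Jordan blocks for λ):
  λ = 0: algebraic multiplicity = 4, geometric multiplicity = 4

Determining the block sizes for each eigenvalue:
  λ = 0: gm = am = 4, so every block has size 1 → block sizes [1, 1, 1, 1]

Assembling the blocks gives a Jordan form
J =
  [0, 0, 0, 0]
  [0, 0, 0, 0]
  [0, 0, 0, 0]
  [0, 0, 0, 0]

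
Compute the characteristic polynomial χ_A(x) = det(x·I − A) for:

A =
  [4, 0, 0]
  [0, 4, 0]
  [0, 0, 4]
x^3 - 12*x^2 + 48*x - 64

Expanding det(x·I − A) (e.g. by cofactor expansion or by noting that A is similar to its Jordan form J, which has the same characteristic polynomial as A) gives
  χ_A(x) = x^3 - 12*x^2 + 48*x - 64
which factors as (x - 4)^3. The eigenvalues (with algebraic multiplicities) are λ = 4 with multiplicity 3.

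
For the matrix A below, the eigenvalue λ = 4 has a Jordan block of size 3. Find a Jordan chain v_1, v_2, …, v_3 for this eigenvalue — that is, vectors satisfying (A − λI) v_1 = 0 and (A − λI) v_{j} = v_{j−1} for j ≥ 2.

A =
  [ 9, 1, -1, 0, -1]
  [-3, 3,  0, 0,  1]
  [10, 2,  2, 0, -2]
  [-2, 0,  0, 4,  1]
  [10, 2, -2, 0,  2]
A Jordan chain for λ = 4 of length 3:
v_1 = (2, -2, 4, 0, 4)ᵀ
v_2 = (5, -3, 10, -2, 10)ᵀ
v_3 = (1, 0, 0, 0, 0)ᵀ

Let N = A − (4)·I. We want v_3 with N^3 v_3 = 0 but N^2 v_3 ≠ 0; then v_{j-1} := N · v_j for j = 3, …, 2.

Pick v_3 = (1, 0, 0, 0, 0)ᵀ.
Then v_2 = N · v_3 = (5, -3, 10, -2, 10)ᵀ.
Then v_1 = N · v_2 = (2, -2, 4, 0, 4)ᵀ.

Sanity check: (A − (4)·I) v_1 = (0, 0, 0, 0, 0)ᵀ = 0. ✓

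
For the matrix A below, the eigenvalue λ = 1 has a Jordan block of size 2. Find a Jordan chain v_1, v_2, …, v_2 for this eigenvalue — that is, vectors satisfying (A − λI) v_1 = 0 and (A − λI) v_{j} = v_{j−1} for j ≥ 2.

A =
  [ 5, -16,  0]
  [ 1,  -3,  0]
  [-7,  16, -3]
A Jordan chain for λ = 1 of length 2:
v_1 = (-12, -3, 9)ᵀ
v_2 = (1, 1, 0)ᵀ

Let N = A − (1)·I. We want v_2 with N^2 v_2 = 0 but N^1 v_2 ≠ 0; then v_{j-1} := N · v_j for j = 2, …, 2.

Pick v_2 = (1, 1, 0)ᵀ.
Then v_1 = N · v_2 = (-12, -3, 9)ᵀ.

Sanity check: (A − (1)·I) v_1 = (0, 0, 0)ᵀ = 0. ✓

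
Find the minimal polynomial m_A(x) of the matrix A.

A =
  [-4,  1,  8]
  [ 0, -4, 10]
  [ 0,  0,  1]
x^3 + 7*x^2 + 8*x - 16

The characteristic polynomial is χ_A(x) = (x - 1)*(x + 4)^2, so the eigenvalues are known. The minimal polynomial is
  m_A(x) = Π_λ (x − λ)^{k_λ}
where k_λ is the size of the *largest* Jordan block for λ (equivalently, the smallest k with (A − λI)^k v = 0 for every generalised eigenvector v of λ).

  λ = -4: largest Jordan block has size 2, contributing (x + 4)^2
  λ = 1: largest Jordan block has size 1, contributing (x − 1)

So m_A(x) = (x - 1)*(x + 4)^2 = x^3 + 7*x^2 + 8*x - 16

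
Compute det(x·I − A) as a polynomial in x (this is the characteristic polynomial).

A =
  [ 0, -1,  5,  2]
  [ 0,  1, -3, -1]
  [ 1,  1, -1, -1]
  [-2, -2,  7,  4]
x^4 - 4*x^3 + 6*x^2 - 4*x + 1

Expanding det(x·I − A) (e.g. by cofactor expansion or by noting that A is similar to its Jordan form J, which has the same characteristic polynomial as A) gives
  χ_A(x) = x^4 - 4*x^3 + 6*x^2 - 4*x + 1
which factors as (x - 1)^4. The eigenvalues (with algebraic multiplicities) are λ = 1 with multiplicity 4.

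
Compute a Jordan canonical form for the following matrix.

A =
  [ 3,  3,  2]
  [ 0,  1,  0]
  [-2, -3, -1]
J_2(1) ⊕ J_1(1)

The characteristic polynomial is
  det(x·I − A) = x^3 - 3*x^2 + 3*x - 1 = (x - 1)^3

Eigenvalues and multiplicities (the geometric multiplicity of λ is n − rank(A − λI), which equals the number of Jordan blocks for λ):
  λ = 1: algebraic multiplicity = 3, geometric multiplicity = 2

Determining the block sizes for each eigenvalue:
  λ = 1: 2 blocks summing to 3 forces exactly one block of size 2 and the rest size 1 → block sizes [2, 1]

Assembling the blocks gives a Jordan form
J =
  [1, 1, 0]
  [0, 1, 0]
  [0, 0, 1]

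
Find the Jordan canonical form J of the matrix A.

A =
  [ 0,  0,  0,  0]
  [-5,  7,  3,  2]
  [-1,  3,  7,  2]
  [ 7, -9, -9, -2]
J_1(0) ⊕ J_2(4) ⊕ J_1(4)

The characteristic polynomial is
  det(x·I − A) = x^4 - 12*x^3 + 48*x^2 - 64*x = x*(x - 4)^3

Eigenvalues and multiplicities (the geometric multiplicity of λ is n − rank(A − λI), which equals the number of Jordan blocks for λ):
  λ = 0: algebraic multiplicity = 1, geometric multiplicity = 1
  λ = 4: algebraic multiplicity = 3, geometric multiplicity = 2

Determining the block sizes for each eigenvalue:
  λ = 0: one block (gm = 1), so the single block has size am = 1 → block sizes [1]
  λ = 4: 2 blocks summing to 3 forces exactly one block of size 2 and the rest size 1 → block sizes [2, 1]

Assembling the blocks gives a Jordan form
J =
  [0, 0, 0, 0]
  [0, 4, 1, 0]
  [0, 0, 4, 0]
  [0, 0, 0, 4]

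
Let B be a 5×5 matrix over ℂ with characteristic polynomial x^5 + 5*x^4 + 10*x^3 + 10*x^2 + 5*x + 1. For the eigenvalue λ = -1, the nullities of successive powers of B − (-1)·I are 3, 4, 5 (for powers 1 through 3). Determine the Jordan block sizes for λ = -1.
Block sizes for λ = -1: [3, 1, 1]

From the dimensions of kernels of powers, the number of Jordan blocks of size at least j is d_j − d_{j−1} where d_j = dim ker(N^j) (with d_0 = 0). Computing the differences gives [3, 1, 1].
The number of blocks of size exactly k is (#blocks of size ≥ k) − (#blocks of size ≥ k + 1), so the partition is: 2 block(s) of size 1, 1 block(s) of size 3.
In nonincreasing order the block sizes are [3, 1, 1].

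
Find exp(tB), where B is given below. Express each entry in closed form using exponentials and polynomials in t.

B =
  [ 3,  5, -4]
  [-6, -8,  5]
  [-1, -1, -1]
e^{tB} =
  [-t^2*exp(-2*t)/2 + 5*t*exp(-2*t) + exp(-2*t), -t^2*exp(-2*t)/2 + 5*t*exp(-2*t), t^2*exp(-2*t)/2 - 4*t*exp(-2*t)]
  [t^2*exp(-2*t)/2 - 6*t*exp(-2*t), t^2*exp(-2*t)/2 - 6*t*exp(-2*t) + exp(-2*t), -t^2*exp(-2*t)/2 + 5*t*exp(-2*t)]
  [-t*exp(-2*t), -t*exp(-2*t), t*exp(-2*t) + exp(-2*t)]

Strategy: write B = P · J · P⁻¹ where J is a Jordan canonical form, so e^{tB} = P · e^{tJ} · P⁻¹, and e^{tJ} can be computed block-by-block.

B has Jordan form
J =
  [-2,  1,  0]
  [ 0, -2,  1]
  [ 0,  0, -2]
(up to reordering of blocks).

Per-block formulas:
  For a 3×3 Jordan block J_3(-2): exp(t · J_3(-2)) = e^(-2t)·(I + t·N + (t^2/2)·N^2), where N is the 3×3 nilpotent shift.

After assembling e^{tJ} and conjugating by P, we get:

e^{tB} =
  [-t^2*exp(-2*t)/2 + 5*t*exp(-2*t) + exp(-2*t), -t^2*exp(-2*t)/2 + 5*t*exp(-2*t), t^2*exp(-2*t)/2 - 4*t*exp(-2*t)]
  [t^2*exp(-2*t)/2 - 6*t*exp(-2*t), t^2*exp(-2*t)/2 - 6*t*exp(-2*t) + exp(-2*t), -t^2*exp(-2*t)/2 + 5*t*exp(-2*t)]
  [-t*exp(-2*t), -t*exp(-2*t), t*exp(-2*t) + exp(-2*t)]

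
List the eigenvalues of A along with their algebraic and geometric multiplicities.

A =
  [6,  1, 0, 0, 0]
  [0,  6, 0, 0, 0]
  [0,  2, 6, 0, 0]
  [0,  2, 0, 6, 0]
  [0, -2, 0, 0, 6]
λ = 6: alg = 5, geom = 4

Step 1 — factor the characteristic polynomial to read off the algebraic multiplicities:
  χ_A(x) = (x - 6)^5

Step 2 — compute geometric multiplicities via the rank-nullity identity g(λ) = n − rank(A − λI):
  rank(A − (6)·I) = 1, so dim ker(A − (6)·I) = n − 1 = 4

Summary:
  λ = 6: algebraic multiplicity = 5, geometric multiplicity = 4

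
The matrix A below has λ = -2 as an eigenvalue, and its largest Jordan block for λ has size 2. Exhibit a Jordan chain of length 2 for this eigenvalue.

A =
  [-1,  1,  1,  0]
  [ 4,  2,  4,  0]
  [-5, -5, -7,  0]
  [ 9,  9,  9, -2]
A Jordan chain for λ = -2 of length 2:
v_1 = (1, 4, -5, 9)ᵀ
v_2 = (1, 0, 0, 0)ᵀ

Let N = A − (-2)·I. We want v_2 with N^2 v_2 = 0 but N^1 v_2 ≠ 0; then v_{j-1} := N · v_j for j = 2, …, 2.

Pick v_2 = (1, 0, 0, 0)ᵀ.
Then v_1 = N · v_2 = (1, 4, -5, 9)ᵀ.

Sanity check: (A − (-2)·I) v_1 = (0, 0, 0, 0)ᵀ = 0. ✓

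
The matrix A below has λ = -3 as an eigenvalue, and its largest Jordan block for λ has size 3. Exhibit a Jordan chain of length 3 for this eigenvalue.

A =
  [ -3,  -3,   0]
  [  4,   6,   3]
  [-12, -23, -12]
A Jordan chain for λ = -3 of length 3:
v_1 = (-12, 0, 16)ᵀ
v_2 = (0, 4, -12)ᵀ
v_3 = (1, 0, 0)ᵀ

Let N = A − (-3)·I. We want v_3 with N^3 v_3 = 0 but N^2 v_3 ≠ 0; then v_{j-1} := N · v_j for j = 3, …, 2.

Pick v_3 = (1, 0, 0)ᵀ.
Then v_2 = N · v_3 = (0, 4, -12)ᵀ.
Then v_1 = N · v_2 = (-12, 0, 16)ᵀ.

Sanity check: (A − (-3)·I) v_1 = (0, 0, 0)ᵀ = 0. ✓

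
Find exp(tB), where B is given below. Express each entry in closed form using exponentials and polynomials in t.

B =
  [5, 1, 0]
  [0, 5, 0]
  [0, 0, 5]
e^{tB} =
  [exp(5*t), t*exp(5*t), 0]
  [0, exp(5*t), 0]
  [0, 0, exp(5*t)]

Strategy: write B = P · J · P⁻¹ where J is a Jordan canonical form, so e^{tB} = P · e^{tJ} · P⁻¹, and e^{tJ} can be computed block-by-block.

B has Jordan form
J =
  [5, 1, 0]
  [0, 5, 0]
  [0, 0, 5]
(up to reordering of blocks).

Per-block formulas:
  For a 2×2 Jordan block J_2(5): exp(t · J_2(5)) = e^(5t)·(I + t·N), where N is the 2×2 nilpotent shift.
  For a 1×1 block at λ = 5: exp(t · [5]) = [e^(5t)].

After assembling e^{tJ} and conjugating by P, we get:

e^{tB} =
  [exp(5*t), t*exp(5*t), 0]
  [0, exp(5*t), 0]
  [0, 0, exp(5*t)]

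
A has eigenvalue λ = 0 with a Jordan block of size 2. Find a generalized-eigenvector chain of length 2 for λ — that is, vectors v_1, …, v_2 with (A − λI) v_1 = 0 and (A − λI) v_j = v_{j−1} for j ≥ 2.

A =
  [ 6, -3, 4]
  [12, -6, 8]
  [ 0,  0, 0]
A Jordan chain for λ = 0 of length 2:
v_1 = (6, 12, 0)ᵀ
v_2 = (1, 0, 0)ᵀ

Let N = A − (0)·I. We want v_2 with N^2 v_2 = 0 but N^1 v_2 ≠ 0; then v_{j-1} := N · v_j for j = 2, …, 2.

Pick v_2 = (1, 0, 0)ᵀ.
Then v_1 = N · v_2 = (6, 12, 0)ᵀ.

Sanity check: (A − (0)·I) v_1 = (0, 0, 0)ᵀ = 0. ✓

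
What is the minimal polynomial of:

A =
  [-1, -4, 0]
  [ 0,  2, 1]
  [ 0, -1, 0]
x^3 - x^2 - x + 1

The characteristic polynomial is χ_A(x) = (x - 1)^2*(x + 1), so the eigenvalues are known. The minimal polynomial is
  m_A(x) = Π_λ (x − λ)^{k_λ}
where k_λ is the size of the *largest* Jordan block for λ (equivalently, the smallest k with (A − λI)^k v = 0 for every generalised eigenvector v of λ).

  λ = -1: largest Jordan block has size 1, contributing (x + 1)
  λ = 1: largest Jordan block has size 2, contributing (x − 1)^2

So m_A(x) = (x - 1)^2*(x + 1) = x^3 - x^2 - x + 1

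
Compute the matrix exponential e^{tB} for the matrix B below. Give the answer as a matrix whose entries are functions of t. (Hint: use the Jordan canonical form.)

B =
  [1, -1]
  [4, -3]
e^{tB} =
  [2*t*exp(-t) + exp(-t), -t*exp(-t)]
  [4*t*exp(-t), -2*t*exp(-t) + exp(-t)]

Strategy: write B = P · J · P⁻¹ where J is a Jordan canonical form, so e^{tB} = P · e^{tJ} · P⁻¹, and e^{tJ} can be computed block-by-block.

B has Jordan form
J =
  [-1,  1]
  [ 0, -1]
(up to reordering of blocks).

Per-block formulas:
  For a 2×2 Jordan block J_2(-1): exp(t · J_2(-1)) = e^(-1t)·(I + t·N), where N is the 2×2 nilpotent shift.

After assembling e^{tJ} and conjugating by P, we get:

e^{tB} =
  [2*t*exp(-t) + exp(-t), -t*exp(-t)]
  [4*t*exp(-t), -2*t*exp(-t) + exp(-t)]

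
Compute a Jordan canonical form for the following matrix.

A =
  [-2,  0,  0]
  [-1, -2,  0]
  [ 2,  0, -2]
J_2(-2) ⊕ J_1(-2)

The characteristic polynomial is
  det(x·I − A) = x^3 + 6*x^2 + 12*x + 8 = (x + 2)^3

Eigenvalues and multiplicities (the geometric multiplicity of λ is n − rank(A − λI), which equals the number of Jordan blocks for λ):
  λ = -2: algebraic multiplicity = 3, geometric multiplicity = 2

Determining the block sizes for each eigenvalue:
  λ = -2: 2 blocks summing to 3 forces exactly one block of size 2 and the rest size 1 → block sizes [2, 1]

Assembling the blocks gives a Jordan form
J =
  [-2,  1,  0]
  [ 0, -2,  0]
  [ 0,  0, -2]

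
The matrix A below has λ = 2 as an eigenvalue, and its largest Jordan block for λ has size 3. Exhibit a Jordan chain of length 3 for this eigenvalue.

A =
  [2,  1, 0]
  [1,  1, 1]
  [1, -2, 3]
A Jordan chain for λ = 2 of length 3:
v_1 = (1, 0, -1)ᵀ
v_2 = (0, 1, 1)ᵀ
v_3 = (1, 0, 0)ᵀ

Let N = A − (2)·I. We want v_3 with N^3 v_3 = 0 but N^2 v_3 ≠ 0; then v_{j-1} := N · v_j for j = 3, …, 2.

Pick v_3 = (1, 0, 0)ᵀ.
Then v_2 = N · v_3 = (0, 1, 1)ᵀ.
Then v_1 = N · v_2 = (1, 0, -1)ᵀ.

Sanity check: (A − (2)·I) v_1 = (0, 0, 0)ᵀ = 0. ✓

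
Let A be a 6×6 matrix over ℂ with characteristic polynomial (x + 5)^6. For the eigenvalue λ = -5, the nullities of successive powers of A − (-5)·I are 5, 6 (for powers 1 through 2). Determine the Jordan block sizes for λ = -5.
Block sizes for λ = -5: [2, 1, 1, 1, 1]

From the dimensions of kernels of powers, the number of Jordan blocks of size at least j is d_j − d_{j−1} where d_j = dim ker(N^j) (with d_0 = 0). Computing the differences gives [5, 1].
The number of blocks of size exactly k is (#blocks of size ≥ k) − (#blocks of size ≥ k + 1), so the partition is: 4 block(s) of size 1, 1 block(s) of size 2.
In nonincreasing order the block sizes are [2, 1, 1, 1, 1].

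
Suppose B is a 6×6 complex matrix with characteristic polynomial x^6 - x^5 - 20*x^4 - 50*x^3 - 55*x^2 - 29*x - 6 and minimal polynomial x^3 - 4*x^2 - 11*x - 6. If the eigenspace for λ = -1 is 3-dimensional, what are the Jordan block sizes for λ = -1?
Block sizes for λ = -1: [2, 2, 1]

Step 1 — from the characteristic polynomial, algebraic multiplicity of λ = -1 is 5. From dim ker(B − (-1)·I) = 3, there are exactly 3 Jordan blocks for λ = -1.
Step 2 — from the minimal polynomial, the factor (x + 1)^2 tells us the largest block for λ = -1 has size 2.
Step 3 — with total size 5, 3 blocks, and largest block 2, the block sizes (in nonincreasing order) are [2, 2, 1].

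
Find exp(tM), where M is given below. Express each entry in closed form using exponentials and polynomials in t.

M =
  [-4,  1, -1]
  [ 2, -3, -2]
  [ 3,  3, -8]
e^{tM} =
  [t*exp(-5*t) + exp(-5*t), t*exp(-5*t), -t*exp(-5*t)]
  [2*t*exp(-5*t), 2*t*exp(-5*t) + exp(-5*t), -2*t*exp(-5*t)]
  [3*t*exp(-5*t), 3*t*exp(-5*t), -3*t*exp(-5*t) + exp(-5*t)]

Strategy: write M = P · J · P⁻¹ where J is a Jordan canonical form, so e^{tM} = P · e^{tJ} · P⁻¹, and e^{tJ} can be computed block-by-block.

M has Jordan form
J =
  [-5,  1,  0]
  [ 0, -5,  0]
  [ 0,  0, -5]
(up to reordering of blocks).

Per-block formulas:
  For a 2×2 Jordan block J_2(-5): exp(t · J_2(-5)) = e^(-5t)·(I + t·N), where N is the 2×2 nilpotent shift.
  For a 1×1 block at λ = -5: exp(t · [-5]) = [e^(-5t)].

After assembling e^{tJ} and conjugating by P, we get:

e^{tM} =
  [t*exp(-5*t) + exp(-5*t), t*exp(-5*t), -t*exp(-5*t)]
  [2*t*exp(-5*t), 2*t*exp(-5*t) + exp(-5*t), -2*t*exp(-5*t)]
  [3*t*exp(-5*t), 3*t*exp(-5*t), -3*t*exp(-5*t) + exp(-5*t)]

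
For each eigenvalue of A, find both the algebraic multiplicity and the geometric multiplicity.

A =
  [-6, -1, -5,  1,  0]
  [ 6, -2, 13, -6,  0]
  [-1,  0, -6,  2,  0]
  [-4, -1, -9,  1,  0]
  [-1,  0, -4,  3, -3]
λ = -4: alg = 1, geom = 1; λ = -3: alg = 4, geom = 2

Step 1 — factor the characteristic polynomial to read off the algebraic multiplicities:
  χ_A(x) = (x + 3)^4*(x + 4)

Step 2 — compute geometric multiplicities via the rank-nullity identity g(λ) = n − rank(A − λI):
  rank(A − (-4)·I) = 4, so dim ker(A − (-4)·I) = n − 4 = 1
  rank(A − (-3)·I) = 3, so dim ker(A − (-3)·I) = n − 3 = 2

Summary:
  λ = -4: algebraic multiplicity = 1, geometric multiplicity = 1
  λ = -3: algebraic multiplicity = 4, geometric multiplicity = 2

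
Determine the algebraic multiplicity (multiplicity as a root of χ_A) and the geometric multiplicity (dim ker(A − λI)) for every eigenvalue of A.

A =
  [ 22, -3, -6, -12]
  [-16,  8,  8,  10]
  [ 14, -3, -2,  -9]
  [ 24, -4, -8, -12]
λ = 4: alg = 4, geom = 2

Step 1 — factor the characteristic polynomial to read off the algebraic multiplicities:
  χ_A(x) = (x - 4)^4

Step 2 — compute geometric multiplicities via the rank-nullity identity g(λ) = n − rank(A − λI):
  rank(A − (4)·I) = 2, so dim ker(A − (4)·I) = n − 2 = 2

Summary:
  λ = 4: algebraic multiplicity = 4, geometric multiplicity = 2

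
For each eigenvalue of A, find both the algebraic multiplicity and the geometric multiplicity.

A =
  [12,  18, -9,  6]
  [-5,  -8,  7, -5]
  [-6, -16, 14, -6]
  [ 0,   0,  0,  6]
λ = 6: alg = 4, geom = 2

Step 1 — factor the characteristic polynomial to read off the algebraic multiplicities:
  χ_A(x) = (x - 6)^4

Step 2 — compute geometric multiplicities via the rank-nullity identity g(λ) = n − rank(A − λI):
  rank(A − (6)·I) = 2, so dim ker(A − (6)·I) = n − 2 = 2

Summary:
  λ = 6: algebraic multiplicity = 4, geometric multiplicity = 2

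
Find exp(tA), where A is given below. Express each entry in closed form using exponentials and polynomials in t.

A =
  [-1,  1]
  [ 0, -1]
e^{tA} =
  [exp(-t), t*exp(-t)]
  [0, exp(-t)]

Strategy: write A = P · J · P⁻¹ where J is a Jordan canonical form, so e^{tA} = P · e^{tJ} · P⁻¹, and e^{tJ} can be computed block-by-block.

A has Jordan form
J =
  [-1,  1]
  [ 0, -1]
(up to reordering of blocks).

Per-block formulas:
  For a 2×2 Jordan block J_2(-1): exp(t · J_2(-1)) = e^(-1t)·(I + t·N), where N is the 2×2 nilpotent shift.

After assembling e^{tJ} and conjugating by P, we get:

e^{tA} =
  [exp(-t), t*exp(-t)]
  [0, exp(-t)]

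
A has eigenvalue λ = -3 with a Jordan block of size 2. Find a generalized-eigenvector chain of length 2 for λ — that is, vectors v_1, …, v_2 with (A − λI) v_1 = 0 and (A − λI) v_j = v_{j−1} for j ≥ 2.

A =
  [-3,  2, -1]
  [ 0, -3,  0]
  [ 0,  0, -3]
A Jordan chain for λ = -3 of length 2:
v_1 = (2, 0, 0)ᵀ
v_2 = (0, 1, 0)ᵀ

Let N = A − (-3)·I. We want v_2 with N^2 v_2 = 0 but N^1 v_2 ≠ 0; then v_{j-1} := N · v_j for j = 2, …, 2.

Pick v_2 = (0, 1, 0)ᵀ.
Then v_1 = N · v_2 = (2, 0, 0)ᵀ.

Sanity check: (A − (-3)·I) v_1 = (0, 0, 0)ᵀ = 0. ✓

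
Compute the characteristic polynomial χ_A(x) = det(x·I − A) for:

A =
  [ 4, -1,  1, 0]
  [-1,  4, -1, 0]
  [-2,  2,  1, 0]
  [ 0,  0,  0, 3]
x^4 - 12*x^3 + 54*x^2 - 108*x + 81

Expanding det(x·I − A) (e.g. by cofactor expansion or by noting that A is similar to its Jordan form J, which has the same characteristic polynomial as A) gives
  χ_A(x) = x^4 - 12*x^3 + 54*x^2 - 108*x + 81
which factors as (x - 3)^4. The eigenvalues (with algebraic multiplicities) are λ = 3 with multiplicity 4.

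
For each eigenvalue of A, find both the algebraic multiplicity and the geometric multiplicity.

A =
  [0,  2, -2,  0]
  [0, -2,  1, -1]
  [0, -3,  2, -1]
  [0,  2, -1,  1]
λ = 0: alg = 3, geom = 2; λ = 1: alg = 1, geom = 1

Step 1 — factor the characteristic polynomial to read off the algebraic multiplicities:
  χ_A(x) = x^3*(x - 1)

Step 2 — compute geometric multiplicities via the rank-nullity identity g(λ) = n − rank(A − λI):
  rank(A − (0)·I) = 2, so dim ker(A − (0)·I) = n − 2 = 2
  rank(A − (1)·I) = 3, so dim ker(A − (1)·I) = n − 3 = 1

Summary:
  λ = 0: algebraic multiplicity = 3, geometric multiplicity = 2
  λ = 1: algebraic multiplicity = 1, geometric multiplicity = 1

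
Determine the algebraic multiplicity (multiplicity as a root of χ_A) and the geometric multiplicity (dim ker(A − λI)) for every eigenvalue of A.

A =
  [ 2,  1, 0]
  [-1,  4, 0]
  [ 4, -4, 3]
λ = 3: alg = 3, geom = 2

Step 1 — factor the characteristic polynomial to read off the algebraic multiplicities:
  χ_A(x) = (x - 3)^3

Step 2 — compute geometric multiplicities via the rank-nullity identity g(λ) = n − rank(A − λI):
  rank(A − (3)·I) = 1, so dim ker(A − (3)·I) = n − 1 = 2

Summary:
  λ = 3: algebraic multiplicity = 3, geometric multiplicity = 2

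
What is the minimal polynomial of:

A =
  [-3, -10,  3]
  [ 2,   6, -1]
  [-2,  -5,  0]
x^3 - 3*x^2 + 3*x - 1

The characteristic polynomial is χ_A(x) = (x - 1)^3, so the eigenvalues are known. The minimal polynomial is
  m_A(x) = Π_λ (x − λ)^{k_λ}
where k_λ is the size of the *largest* Jordan block for λ (equivalently, the smallest k with (A − λI)^k v = 0 for every generalised eigenvector v of λ).

  λ = 1: largest Jordan block has size 3, contributing (x − 1)^3

So m_A(x) = (x - 1)^3 = x^3 - 3*x^2 + 3*x - 1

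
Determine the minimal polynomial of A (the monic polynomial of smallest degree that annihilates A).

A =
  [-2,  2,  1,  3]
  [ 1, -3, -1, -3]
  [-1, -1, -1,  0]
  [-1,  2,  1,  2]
x^3 + 3*x^2 + 3*x + 1

The characteristic polynomial is χ_A(x) = (x + 1)^4, so the eigenvalues are known. The minimal polynomial is
  m_A(x) = Π_λ (x − λ)^{k_λ}
where k_λ is the size of the *largest* Jordan block for λ (equivalently, the smallest k with (A − λI)^k v = 0 for every generalised eigenvector v of λ).

  λ = -1: largest Jordan block has size 3, contributing (x + 1)^3

So m_A(x) = (x + 1)^3 = x^3 + 3*x^2 + 3*x + 1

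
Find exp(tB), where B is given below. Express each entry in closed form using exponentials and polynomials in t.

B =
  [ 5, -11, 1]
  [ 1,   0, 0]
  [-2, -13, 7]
e^{tB} =
  [-6*t^2*exp(4*t) + t*exp(4*t) + exp(4*t), 10*t^2*exp(4*t) - 11*t*exp(4*t), 2*t^2*exp(4*t) + t*exp(4*t)]
  [-3*t^2*exp(4*t)/2 + t*exp(4*t), 5*t^2*exp(4*t)/2 - 4*t*exp(4*t) + exp(4*t), t^2*exp(4*t)/2]
  [-21*t^2*exp(4*t)/2 - 2*t*exp(4*t), 35*t^2*exp(4*t)/2 - 13*t*exp(4*t), 7*t^2*exp(4*t)/2 + 3*t*exp(4*t) + exp(4*t)]

Strategy: write B = P · J · P⁻¹ where J is a Jordan canonical form, so e^{tB} = P · e^{tJ} · P⁻¹, and e^{tJ} can be computed block-by-block.

B has Jordan form
J =
  [4, 1, 0]
  [0, 4, 1]
  [0, 0, 4]
(up to reordering of blocks).

Per-block formulas:
  For a 3×3 Jordan block J_3(4): exp(t · J_3(4)) = e^(4t)·(I + t·N + (t^2/2)·N^2), where N is the 3×3 nilpotent shift.

After assembling e^{tJ} and conjugating by P, we get:

e^{tB} =
  [-6*t^2*exp(4*t) + t*exp(4*t) + exp(4*t), 10*t^2*exp(4*t) - 11*t*exp(4*t), 2*t^2*exp(4*t) + t*exp(4*t)]
  [-3*t^2*exp(4*t)/2 + t*exp(4*t), 5*t^2*exp(4*t)/2 - 4*t*exp(4*t) + exp(4*t), t^2*exp(4*t)/2]
  [-21*t^2*exp(4*t)/2 - 2*t*exp(4*t), 35*t^2*exp(4*t)/2 - 13*t*exp(4*t), 7*t^2*exp(4*t)/2 + 3*t*exp(4*t) + exp(4*t)]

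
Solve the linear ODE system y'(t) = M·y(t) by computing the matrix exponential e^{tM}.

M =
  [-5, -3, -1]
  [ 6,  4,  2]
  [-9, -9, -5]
e^{tM} =
  [-3*t*exp(-2*t) + exp(-2*t), -3*t*exp(-2*t), -t*exp(-2*t)]
  [6*t*exp(-2*t), 6*t*exp(-2*t) + exp(-2*t), 2*t*exp(-2*t)]
  [-9*t*exp(-2*t), -9*t*exp(-2*t), -3*t*exp(-2*t) + exp(-2*t)]

Strategy: write M = P · J · P⁻¹ where J is a Jordan canonical form, so e^{tM} = P · e^{tJ} · P⁻¹, and e^{tJ} can be computed block-by-block.

M has Jordan form
J =
  [-2,  1,  0]
  [ 0, -2,  0]
  [ 0,  0, -2]
(up to reordering of blocks).

Per-block formulas:
  For a 2×2 Jordan block J_2(-2): exp(t · J_2(-2)) = e^(-2t)·(I + t·N), where N is the 2×2 nilpotent shift.
  For a 1×1 block at λ = -2: exp(t · [-2]) = [e^(-2t)].

After assembling e^{tJ} and conjugating by P, we get:

e^{tM} =
  [-3*t*exp(-2*t) + exp(-2*t), -3*t*exp(-2*t), -t*exp(-2*t)]
  [6*t*exp(-2*t), 6*t*exp(-2*t) + exp(-2*t), 2*t*exp(-2*t)]
  [-9*t*exp(-2*t), -9*t*exp(-2*t), -3*t*exp(-2*t) + exp(-2*t)]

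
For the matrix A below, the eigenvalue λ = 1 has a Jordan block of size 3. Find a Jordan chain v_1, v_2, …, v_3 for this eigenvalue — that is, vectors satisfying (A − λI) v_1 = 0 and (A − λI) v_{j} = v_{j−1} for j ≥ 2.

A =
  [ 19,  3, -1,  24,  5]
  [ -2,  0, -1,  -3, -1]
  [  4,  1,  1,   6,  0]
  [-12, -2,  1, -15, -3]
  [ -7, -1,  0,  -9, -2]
A Jordan chain for λ = 1 of length 3:
v_1 = (3, 0, 1, -2, -1)ᵀ
v_2 = (-1, -1, 0, 1, 0)ᵀ
v_3 = (0, 0, 1, 0, 0)ᵀ

Let N = A − (1)·I. We want v_3 with N^3 v_3 = 0 but N^2 v_3 ≠ 0; then v_{j-1} := N · v_j for j = 3, …, 2.

Pick v_3 = (0, 0, 1, 0, 0)ᵀ.
Then v_2 = N · v_3 = (-1, -1, 0, 1, 0)ᵀ.
Then v_1 = N · v_2 = (3, 0, 1, -2, -1)ᵀ.

Sanity check: (A − (1)·I) v_1 = (0, 0, 0, 0, 0)ᵀ = 0. ✓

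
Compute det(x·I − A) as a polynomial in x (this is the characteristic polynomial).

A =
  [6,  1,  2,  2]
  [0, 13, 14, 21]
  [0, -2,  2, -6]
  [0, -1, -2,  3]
x^4 - 24*x^3 + 216*x^2 - 864*x + 1296

Expanding det(x·I − A) (e.g. by cofactor expansion or by noting that A is similar to its Jordan form J, which has the same characteristic polynomial as A) gives
  χ_A(x) = x^4 - 24*x^3 + 216*x^2 - 864*x + 1296
which factors as (x - 6)^4. The eigenvalues (with algebraic multiplicities) are λ = 6 with multiplicity 4.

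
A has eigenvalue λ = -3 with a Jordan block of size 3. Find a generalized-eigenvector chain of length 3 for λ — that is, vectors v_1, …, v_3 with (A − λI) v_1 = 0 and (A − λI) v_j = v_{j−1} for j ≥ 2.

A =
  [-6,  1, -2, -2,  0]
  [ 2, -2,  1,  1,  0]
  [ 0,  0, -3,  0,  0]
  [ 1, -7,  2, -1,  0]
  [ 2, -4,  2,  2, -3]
A Jordan chain for λ = -3 of length 3:
v_1 = (9, -3, 0, -15, -12)ᵀ
v_2 = (-3, 2, 0, 1, 2)ᵀ
v_3 = (1, 0, 0, 0, 0)ᵀ

Let N = A − (-3)·I. We want v_3 with N^3 v_3 = 0 but N^2 v_3 ≠ 0; then v_{j-1} := N · v_j for j = 3, …, 2.

Pick v_3 = (1, 0, 0, 0, 0)ᵀ.
Then v_2 = N · v_3 = (-3, 2, 0, 1, 2)ᵀ.
Then v_1 = N · v_2 = (9, -3, 0, -15, -12)ᵀ.

Sanity check: (A − (-3)·I) v_1 = (0, 0, 0, 0, 0)ᵀ = 0. ✓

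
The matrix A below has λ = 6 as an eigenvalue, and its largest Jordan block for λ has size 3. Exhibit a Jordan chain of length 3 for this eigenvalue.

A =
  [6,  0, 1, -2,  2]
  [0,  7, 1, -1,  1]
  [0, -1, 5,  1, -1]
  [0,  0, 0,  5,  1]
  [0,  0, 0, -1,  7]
A Jordan chain for λ = 6 of length 3:
v_1 = (-1, 0, 0, 0, 0)ᵀ
v_2 = (0, 1, -1, 0, 0)ᵀ
v_3 = (0, 1, 0, 0, 0)ᵀ

Let N = A − (6)·I. We want v_3 with N^3 v_3 = 0 but N^2 v_3 ≠ 0; then v_{j-1} := N · v_j for j = 3, …, 2.

Pick v_3 = (0, 1, 0, 0, 0)ᵀ.
Then v_2 = N · v_3 = (0, 1, -1, 0, 0)ᵀ.
Then v_1 = N · v_2 = (-1, 0, 0, 0, 0)ᵀ.

Sanity check: (A − (6)·I) v_1 = (0, 0, 0, 0, 0)ᵀ = 0. ✓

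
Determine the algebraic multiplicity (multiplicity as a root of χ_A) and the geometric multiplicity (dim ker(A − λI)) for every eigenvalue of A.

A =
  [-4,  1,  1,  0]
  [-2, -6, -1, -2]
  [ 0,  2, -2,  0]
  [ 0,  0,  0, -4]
λ = -4: alg = 4, geom = 2

Step 1 — factor the characteristic polynomial to read off the algebraic multiplicities:
  χ_A(x) = (x + 4)^4

Step 2 — compute geometric multiplicities via the rank-nullity identity g(λ) = n − rank(A − λI):
  rank(A − (-4)·I) = 2, so dim ker(A − (-4)·I) = n − 2 = 2

Summary:
  λ = -4: algebraic multiplicity = 4, geometric multiplicity = 2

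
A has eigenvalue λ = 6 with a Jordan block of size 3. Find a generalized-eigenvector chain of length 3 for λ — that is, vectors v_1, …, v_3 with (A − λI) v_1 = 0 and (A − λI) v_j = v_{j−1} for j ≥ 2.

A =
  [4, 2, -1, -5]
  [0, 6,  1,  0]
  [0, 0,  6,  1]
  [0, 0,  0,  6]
A Jordan chain for λ = 6 of length 3:
v_1 = (-1, -1, 0, 0)ᵀ
v_2 = (1, 0, -1, 0)ᵀ
v_3 = (2, 0, 0, -1)ᵀ

Let N = A − (6)·I. We want v_3 with N^3 v_3 = 0 but N^2 v_3 ≠ 0; then v_{j-1} := N · v_j for j = 3, …, 2.

Pick v_3 = (2, 0, 0, -1)ᵀ.
Then v_2 = N · v_3 = (1, 0, -1, 0)ᵀ.
Then v_1 = N · v_2 = (-1, -1, 0, 0)ᵀ.

Sanity check: (A − (6)·I) v_1 = (0, 0, 0, 0)ᵀ = 0. ✓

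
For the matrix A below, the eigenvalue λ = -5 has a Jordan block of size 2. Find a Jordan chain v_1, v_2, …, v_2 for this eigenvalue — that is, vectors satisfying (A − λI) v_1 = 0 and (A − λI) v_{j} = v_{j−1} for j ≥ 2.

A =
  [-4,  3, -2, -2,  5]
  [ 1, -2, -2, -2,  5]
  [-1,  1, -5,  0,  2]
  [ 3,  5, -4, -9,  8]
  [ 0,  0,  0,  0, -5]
A Jordan chain for λ = -5 of length 2:
v_1 = (1, 1, -1, 3, 0)ᵀ
v_2 = (1, 0, 0, 0, 0)ᵀ

Let N = A − (-5)·I. We want v_2 with N^2 v_2 = 0 but N^1 v_2 ≠ 0; then v_{j-1} := N · v_j for j = 2, …, 2.

Pick v_2 = (1, 0, 0, 0, 0)ᵀ.
Then v_1 = N · v_2 = (1, 1, -1, 3, 0)ᵀ.

Sanity check: (A − (-5)·I) v_1 = (0, 0, 0, 0, 0)ᵀ = 0. ✓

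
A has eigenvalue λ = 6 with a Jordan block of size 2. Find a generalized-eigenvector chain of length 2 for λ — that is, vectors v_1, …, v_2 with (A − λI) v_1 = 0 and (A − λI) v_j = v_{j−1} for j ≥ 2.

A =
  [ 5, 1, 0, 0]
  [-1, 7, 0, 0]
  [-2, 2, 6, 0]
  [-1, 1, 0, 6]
A Jordan chain for λ = 6 of length 2:
v_1 = (-1, -1, -2, -1)ᵀ
v_2 = (1, 0, 0, 0)ᵀ

Let N = A − (6)·I. We want v_2 with N^2 v_2 = 0 but N^1 v_2 ≠ 0; then v_{j-1} := N · v_j for j = 2, …, 2.

Pick v_2 = (1, 0, 0, 0)ᵀ.
Then v_1 = N · v_2 = (-1, -1, -2, -1)ᵀ.

Sanity check: (A − (6)·I) v_1 = (0, 0, 0, 0)ᵀ = 0. ✓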